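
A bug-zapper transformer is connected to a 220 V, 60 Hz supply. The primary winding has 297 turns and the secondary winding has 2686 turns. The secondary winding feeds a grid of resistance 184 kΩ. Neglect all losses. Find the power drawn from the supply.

P ≈ 21.5 W

V_s = V_p × N_s/N_p = 220 × 2686/297 = 1989.6 V.
I_s = V_s/R = 1989.6/184000 = 0.010813 A.
I_p = I_s × N_s/N_p = 0.010813 × 2686/297 = 0.097792 A.
P = V_p I_p = 220 × 0.097792 = 21.5 W.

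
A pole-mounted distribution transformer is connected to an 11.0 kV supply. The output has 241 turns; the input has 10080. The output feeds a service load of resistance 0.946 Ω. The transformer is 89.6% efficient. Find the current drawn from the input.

V_out = 11000 × 241/10080 = 263.00 V.
I_out = V_out/R = 263.00/0.946 = 278.01 A.
P_out = V_out I_out = 263.00 × 278.01 = 73115 W.
P_in = P_out/η = 73115/0.896 = 81602 W.
I_in = P_in/V_in = 81602/11000 = 7.42 A.

I_in ≈ 7.42 A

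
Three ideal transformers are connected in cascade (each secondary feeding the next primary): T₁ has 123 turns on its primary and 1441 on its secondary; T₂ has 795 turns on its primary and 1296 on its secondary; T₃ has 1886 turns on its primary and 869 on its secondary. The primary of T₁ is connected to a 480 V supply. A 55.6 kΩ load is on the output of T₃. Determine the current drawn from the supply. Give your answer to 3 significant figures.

I_supply ≈ 0.669 A

Secondary of T₁: V = 480.00 × 1441/123 = 5623.4 V.
Secondary of T₂: V = 5623.4 × 1296/795 = 9167.2 V.
Secondary of T₃: V = 9167.2 × 869/1886 = 4223.9 V.
I_load = 4223.9/55600 = 0.075970 A, so P_out = 4223.9 × 0.075970 = 320.89 W.
All ideal ⇒ P_in = P_out, so I_supply = 320.89/480 = 0.669 A.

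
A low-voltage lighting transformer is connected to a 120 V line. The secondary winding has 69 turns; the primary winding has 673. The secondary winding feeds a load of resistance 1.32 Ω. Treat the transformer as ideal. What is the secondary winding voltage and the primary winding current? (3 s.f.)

V_s ≈ 12.3 V, I_p ≈ 0.956 A

V_s = V_p × N_s/N_p = 120 × 69/673 = 12.303 V.
I_s = V_s/R = 12.303/1.32 = 9.3205 A.
I_p = I_s × N_s/N_p = 9.3205 × 69/673 = 0.956 A.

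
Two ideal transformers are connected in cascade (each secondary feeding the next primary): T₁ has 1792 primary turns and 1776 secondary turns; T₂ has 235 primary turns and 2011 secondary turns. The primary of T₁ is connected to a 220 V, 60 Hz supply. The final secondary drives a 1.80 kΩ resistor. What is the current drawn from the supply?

I_supply ≈ 8.79 A

Secondary of T₁: V = 220.00 × 1776/1792 = 218.04 V.
Secondary of T₂: V = 218.04 × 2011/235 = 1865.8 V.
I_load = 1865.8/1800 = 1.0366 A, so P_out = 1865.8 × 1.0366 = 1934.1 W.
All ideal ⇒ P_in = P_out, so I_supply = 1934.1/220 = 8.79 A.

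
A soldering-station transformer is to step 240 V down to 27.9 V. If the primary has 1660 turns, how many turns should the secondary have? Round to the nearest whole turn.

N_s/N_p = V_s/V_p, so N_s = 1660 × 27.9/240 = 193.0 ≈ 193 turns.

N_s = 193 turns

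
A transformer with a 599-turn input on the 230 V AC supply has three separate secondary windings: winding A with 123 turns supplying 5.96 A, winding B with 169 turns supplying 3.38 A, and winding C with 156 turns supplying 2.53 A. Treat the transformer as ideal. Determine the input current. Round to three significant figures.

I_in ≈ 2.84 A

V_A = 230 × 123/599 = 47.229 V; V_B = 230 × 169/599 = 64.891 V; V_C = 230 × 156/599 = 59.900 V.
P_out = V_A I_A + V_B I_B + V_C I_C = 47.229×5.96 + 64.891×3.38 + 59.900×2.53 = 281.48 + 219.33 + 151.55 = 652.36 W.
Ideal ⇒ P_in = P_out, so I_in = P_out/V_in = 652.36/230 = 2.84 A.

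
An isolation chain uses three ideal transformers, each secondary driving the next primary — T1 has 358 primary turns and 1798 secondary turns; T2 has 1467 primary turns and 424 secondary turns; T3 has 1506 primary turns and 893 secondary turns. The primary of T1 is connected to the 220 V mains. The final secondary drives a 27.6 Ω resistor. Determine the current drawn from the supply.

Secondary of T1: V = 220.00 × 1798/358 = 1104.9 V.
Secondary of T2: V = 1104.9 × 424/1467 = 319.35 V.
Secondary of T3: V = 319.35 × 893/1506 = 189.36 V.
I_load = 189.36/27.6 = 6.8609 A, so P_out = 189.36 × 6.8609 = 1299.2 W.
All ideal ⇒ P_in = P_out, so I_supply = 1299.2/220 = 5.91 A.

I_supply ≈ 5.91 A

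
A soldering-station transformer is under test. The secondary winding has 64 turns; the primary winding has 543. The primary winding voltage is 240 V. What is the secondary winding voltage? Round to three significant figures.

V_s ≈ 28.3 V

V_s/V_p = N_s/N_p, so V_s = 240 × 64/543 = 28.3 V.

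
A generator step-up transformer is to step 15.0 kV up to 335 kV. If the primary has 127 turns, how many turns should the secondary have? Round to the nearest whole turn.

N_s = 2836 turns

N_s/N_p = V_s/V_p, so N_s = 127 × 335000/15000 = 2836.3 ≈ 2836 turns.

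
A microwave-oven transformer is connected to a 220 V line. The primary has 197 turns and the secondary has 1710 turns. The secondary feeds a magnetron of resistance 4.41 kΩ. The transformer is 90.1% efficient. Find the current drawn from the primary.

V_s = 220 × 1710/197 = 1909.6 V.
I_s = V_s/R = 1909.6/4410 = 0.43303 A.
P_out = V_s I_s = 1909.6 × 0.43303 = 826.93 W.
P_in = P_out/η = 826.93/0.901 = 917.79 W.
I_p = P_in/V_p = 917.79/220 = 4.17 A.

I_p ≈ 4.17 A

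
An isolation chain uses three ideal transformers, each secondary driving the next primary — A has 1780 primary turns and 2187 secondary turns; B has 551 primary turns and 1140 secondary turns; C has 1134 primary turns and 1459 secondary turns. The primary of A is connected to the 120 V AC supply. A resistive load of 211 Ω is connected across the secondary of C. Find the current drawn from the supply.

After A: V = 120.00 × 2187/1780 = 147.44 V.
After B: V = 147.44 × 1140/551 = 305.04 V.
After C: V = 305.04 × 1459/1134 = 392.47 V.
I_load = 392.47/211 = 1.8600 A, so P_out = 392.47 × 1.8600 = 730.01 W.
All ideal ⇒ P_in = P_out, so I_supply = 730.01/120 = 6.08 A.

I_supply ≈ 6.08 A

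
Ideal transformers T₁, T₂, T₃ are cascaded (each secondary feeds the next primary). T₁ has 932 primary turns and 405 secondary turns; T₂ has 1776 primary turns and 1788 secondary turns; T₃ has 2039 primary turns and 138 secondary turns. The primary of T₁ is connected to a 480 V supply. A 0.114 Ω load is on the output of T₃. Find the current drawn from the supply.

I_supply ≈ 3.69 A

Secondary of T₁: V = 480.00 × 405/932 = 208.58 V.
Secondary of T₂: V = 208.58 × 1788/1776 = 209.99 V.
Secondary of T₃: V = 209.99 × 138/2039 = 14.212 V.
I_load = 14.212/0.114 = 124.67 A, so P_out = 14.212 × 124.67 = 1771.9 W.
All ideal ⇒ P_in = P_out, so I_supply = 1771.9/480 = 3.69 A.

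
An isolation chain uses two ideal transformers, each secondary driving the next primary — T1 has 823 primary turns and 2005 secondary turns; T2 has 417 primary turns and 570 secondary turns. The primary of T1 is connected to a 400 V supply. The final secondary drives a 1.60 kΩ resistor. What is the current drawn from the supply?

I_supply ≈ 2.77 A

Secondary of T1: V = 400.00 × 2005/823 = 974.48 V.
Secondary of T2: V = 974.48 × 570/417 = 1332.0 V.
I_load = 1332.0/1600 = 0.83252 A, so P_out = 1332.0 × 0.83252 = 1108.9 W.
All ideal ⇒ P_in = P_out, so I_supply = 1108.9/400 = 2.77 A.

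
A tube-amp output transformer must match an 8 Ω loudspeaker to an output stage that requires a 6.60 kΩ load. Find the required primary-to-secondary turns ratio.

N_p/N_s ≈ 28.7

Z_p/Z_s = (N_p/N_s)², so N_p/N_s = √(6600/8) = √825 = 28.7.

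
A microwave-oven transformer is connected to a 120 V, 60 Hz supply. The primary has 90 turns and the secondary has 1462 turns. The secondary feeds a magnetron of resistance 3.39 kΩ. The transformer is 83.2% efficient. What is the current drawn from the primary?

I_p ≈ 11.2 A

V_s = 120 × 1462/90 = 1949.3 V.
I_s = V_s/R = 1949.3/3390 = 0.57502 A.
P_out = V_s I_s = 1949.3 × 0.57502 = 1120.9 W.
P_in = P_out/η = 1120.9/0.832 = 1347.3 W.
I_p = P_in/V_p = 1347.3/120 = 11.2 A.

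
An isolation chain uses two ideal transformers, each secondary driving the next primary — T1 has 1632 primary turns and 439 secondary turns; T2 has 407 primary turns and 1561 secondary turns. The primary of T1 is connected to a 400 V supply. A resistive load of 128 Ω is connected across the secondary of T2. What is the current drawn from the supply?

I_supply ≈ 3.33 A

After T1: V = 400.00 × 439/1632 = 107.60 V.
After T2: V = 107.60 × 1561/407 = 412.68 V.
I_load = 412.68/128 = 3.2241 A, so P_out = 412.68 × 3.2241 = 1330.5 W.
All ideal ⇒ P_in = P_out, so I_supply = 1330.5/400 = 3.33 A.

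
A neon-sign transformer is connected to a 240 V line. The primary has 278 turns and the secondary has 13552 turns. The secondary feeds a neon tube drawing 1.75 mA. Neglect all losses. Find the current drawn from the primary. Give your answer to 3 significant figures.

I_p ≈ 0.0853 A

For an ideal transformer I_p N_p = I_s N_s, so I_p = 0.00175 × 13552/278 = 0.0853 A.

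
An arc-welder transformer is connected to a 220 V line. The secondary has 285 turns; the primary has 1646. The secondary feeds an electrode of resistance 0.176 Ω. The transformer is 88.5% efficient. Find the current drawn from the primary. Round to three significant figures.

V_s = 220 × 285/1646 = 38.092 V.
I_s = V_s/R = 38.092/0.176 = 216.43 A.
P_out = V_s I_s = 38.092 × 216.43 = 8244.5 W.
P_in = P_out/η = 8244.5/0.885 = 9315.8 W.
I_p = P_in/V_p = 9315.8/220 = 42.3 A.

I_p ≈ 42.3 A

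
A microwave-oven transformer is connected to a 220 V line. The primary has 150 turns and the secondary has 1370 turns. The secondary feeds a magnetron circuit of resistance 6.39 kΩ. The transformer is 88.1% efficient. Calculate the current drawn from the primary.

I_p ≈ 3.26 A

V_s = 220 × 1370/150 = 2009.3 V.
I_s = V_s/R = 2009.3/6390 = 0.31445 A.
P_out = V_s I_s = 2009.3 × 0.31445 = 631.83 W.
P_in = P_out/η = 631.83/0.881 = 717.18 W.
I_p = P_in/V_p = 717.18/220 = 3.26 A.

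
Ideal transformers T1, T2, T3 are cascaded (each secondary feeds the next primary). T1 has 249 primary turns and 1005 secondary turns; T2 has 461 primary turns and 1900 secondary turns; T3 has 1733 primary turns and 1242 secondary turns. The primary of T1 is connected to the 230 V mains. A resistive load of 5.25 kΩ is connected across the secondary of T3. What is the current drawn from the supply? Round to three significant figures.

After T1: V = 230.00 × 1005/249 = 928.31 V.
After T2: V = 928.31 × 1900/461 = 3826.0 V.
After T3: V = 3826.0 × 1242/1733 = 2742.0 V.
I_load = 2742.0/5250 = 0.52229 A, so P_out = 2742.0 × 0.52229 = 1432.1 W.
All ideal ⇒ P_in = P_out, so I_supply = 1432.1/230 = 6.23 A.

I_supply ≈ 6.23 A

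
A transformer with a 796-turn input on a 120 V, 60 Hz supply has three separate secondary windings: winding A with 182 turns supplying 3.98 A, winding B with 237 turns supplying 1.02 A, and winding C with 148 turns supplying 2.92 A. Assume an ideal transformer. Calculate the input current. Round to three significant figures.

I_in ≈ 1.76 A

V_A = 120 × 182/796 = 27.437 V; V_B = 120 × 237/796 = 35.729 V; V_C = 120 × 148/796 = 22.312 V.
P_out = V_A I_A + V_B I_B + V_C I_C = 27.437×3.98 + 35.729×1.02 + 22.312×2.92 = 109.20 + 36.443 + 65.150 = 210.79 W.
Ideal ⇒ P_in = P_out, so I_in = P_out/V_in = 210.79/120 = 1.76 A.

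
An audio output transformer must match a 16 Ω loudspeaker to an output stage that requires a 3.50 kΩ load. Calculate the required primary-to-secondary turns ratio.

Z_p/Z_s = (N_p/N_s)², so N_p/N_s = √(3500/16) = √219 = 14.8.

N_p/N_s ≈ 14.8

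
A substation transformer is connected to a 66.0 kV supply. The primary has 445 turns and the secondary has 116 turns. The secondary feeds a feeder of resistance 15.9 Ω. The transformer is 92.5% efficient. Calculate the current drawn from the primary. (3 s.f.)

I_p ≈ 305 A

V_s = 66000 × 116/445 = 17204 V.
I_s = V_s/R = 17204/15.9 = 1082.0 A.
P_out = V_s I_s = 17204 × 1082.0 = 1.8616×10^7 W.
P_in = P_out/η = 1.8616×10^7/0.925 = 2.0125×10^7 W.
I_p = P_in/V_p = 2.0125×10^7/66000 = 305 A.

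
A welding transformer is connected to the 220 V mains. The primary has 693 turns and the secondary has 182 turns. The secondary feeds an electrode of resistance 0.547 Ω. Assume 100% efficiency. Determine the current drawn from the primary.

I_p ≈ 27.7 A

V_s = V_p × N_s/N_p = 220 × 182/693 = 57.778 V.
I_s = V_s/R = 57.778/0.547 = 105.63 A.
For an ideal transformer I_p N_p = I_s N_s, so I_p = 105.63 × 182/693 = 27.7 A.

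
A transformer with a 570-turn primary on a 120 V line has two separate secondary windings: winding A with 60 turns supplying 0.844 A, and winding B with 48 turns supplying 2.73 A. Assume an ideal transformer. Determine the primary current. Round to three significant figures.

I_p ≈ 0.319 A

V_A = 120 × 60/570 = 12.632 V; V_B = 120 × 48/570 = 10.105 V.
P_out = V_A I_A + V_B I_B = 12.632×0.844 + 10.105×2.73 = 10.661 + 27.587 = 38.248 W.
Ideal ⇒ P_in = P_out, so I_p = P_out/V_p = 38.248/120 = 0.319 A.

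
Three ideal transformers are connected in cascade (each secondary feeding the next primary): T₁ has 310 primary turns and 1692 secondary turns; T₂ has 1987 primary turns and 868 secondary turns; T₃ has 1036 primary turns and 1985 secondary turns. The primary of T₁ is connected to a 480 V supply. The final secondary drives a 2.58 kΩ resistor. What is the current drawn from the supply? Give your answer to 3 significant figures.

After T₁: V = 480.00 × 1692/310 = 2619.9 V.
After T₂: V = 2619.9 × 868/1987 = 1144.5 V.
After T₃: V = 1144.5 × 1985/1036 = 2192.8 V.
I_load = 2192.8/2580 = 0.84993 A, so P_out = 2192.8 × 0.84993 = 1863.7 W.
All ideal ⇒ P_in = P_out, so I_supply = 1863.7/480 = 3.88 A.

I_supply ≈ 3.88 A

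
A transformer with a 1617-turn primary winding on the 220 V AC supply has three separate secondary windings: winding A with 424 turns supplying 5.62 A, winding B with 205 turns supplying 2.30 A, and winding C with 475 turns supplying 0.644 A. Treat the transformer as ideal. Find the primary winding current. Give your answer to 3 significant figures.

I_p ≈ 1.95 A

V_A = 220 × 424/1617 = 57.687 V; V_B = 220 × 205/1617 = 27.891 V; V_C = 220 × 475/1617 = 64.626 V.
P_out = V_A I_A + V_B I_B + V_C I_C = 57.687×5.62 + 27.891×2.30 + 64.626×0.644 = 324.20 + 64.150 + 41.619 = 429.97 W.
Ideal ⇒ P_in = P_out, so I_p = P_out/V_p = 429.97/220 = 1.95 A.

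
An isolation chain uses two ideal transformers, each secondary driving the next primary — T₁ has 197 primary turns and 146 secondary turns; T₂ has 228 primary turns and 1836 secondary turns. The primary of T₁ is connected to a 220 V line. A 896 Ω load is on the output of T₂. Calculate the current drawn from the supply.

After T₁: V = 220.00 × 146/197 = 163.05 V.
After T₂: V = 163.05 × 1836/228 = 1312.9 V.
I_load = 1312.9/896 = 1.4653 A, so P_out = 1312.9 × 1.4653 = 1923.9 W.
All ideal ⇒ P_in = P_out, so I_supply = 1923.9/220 = 8.75 A.

I_supply ≈ 8.75 A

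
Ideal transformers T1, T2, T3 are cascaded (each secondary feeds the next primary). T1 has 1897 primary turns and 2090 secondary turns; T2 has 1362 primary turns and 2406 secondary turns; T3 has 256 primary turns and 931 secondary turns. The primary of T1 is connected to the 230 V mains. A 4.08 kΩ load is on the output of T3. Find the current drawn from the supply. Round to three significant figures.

I_supply ≈ 2.82 A

After T1: V = 230.00 × 2090/1897 = 253.40 V.
After T2: V = 253.40 × 2406/1362 = 447.64 V.
After T3: V = 447.64 × 931/256 = 1627.9 V.
I_load = 1627.9/4080 = 0.39900 A, so P_out = 1627.9 × 0.39900 = 649.55 W.
All ideal ⇒ P_in = P_out, so I_supply = 649.55/230 = 2.82 A.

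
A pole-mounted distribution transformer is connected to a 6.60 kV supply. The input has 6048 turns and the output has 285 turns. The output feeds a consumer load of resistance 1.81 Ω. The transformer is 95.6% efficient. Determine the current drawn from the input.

V_out = 6600 × 285/6048 = 311.01 V.
I_out = V_out/R = 311.01/1.81 = 171.83 A.
P_out = V_out I_out = 311.01 × 171.83 = 53441 W.
P_in = P_out/η = 53441/0.956 = 55901 W.
I_in = P_in/V_in = 55901/6600 = 8.47 A.

I_in ≈ 8.47 A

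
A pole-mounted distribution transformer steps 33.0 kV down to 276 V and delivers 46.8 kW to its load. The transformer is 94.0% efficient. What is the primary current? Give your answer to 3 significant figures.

I_p ≈ 1.51 A

P_in = P_out/η = 46800/0.940 = 49787 W.
I_p = P_in/V_p = 49787/33000 = 1.51 A.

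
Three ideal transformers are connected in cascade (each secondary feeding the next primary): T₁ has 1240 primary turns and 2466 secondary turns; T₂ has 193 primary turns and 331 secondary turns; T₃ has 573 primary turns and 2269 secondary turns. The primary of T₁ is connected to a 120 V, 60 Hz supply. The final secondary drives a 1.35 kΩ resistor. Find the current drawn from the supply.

After T₁: V = 120.00 × 2466/1240 = 238.65 V.
After T₂: V = 238.65 × 331/193 = 409.28 V.
After T₃: V = 409.28 × 2269/573 = 1620.7 V.
I_load = 1620.7/1350 = 1.2005 A, so P_out = 1620.7 × 1.2005 = 1945.7 W.
All ideal ⇒ P_in = P_out, so I_supply = 1945.7/120 = 16.2 A.

I_supply ≈ 16.2 A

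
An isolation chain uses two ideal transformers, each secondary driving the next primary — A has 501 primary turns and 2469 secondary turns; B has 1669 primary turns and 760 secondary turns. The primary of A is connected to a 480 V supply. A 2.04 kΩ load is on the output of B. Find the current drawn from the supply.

I_supply ≈ 1.18 A

After A: V = 480.00 × 2469/501 = 2365.5 V.
After B: V = 2365.5 × 760/1669 = 1077.2 V.
I_load = 1077.2/2040 = 0.52802 A, so P_out = 1077.2 × 0.52802 = 568.77 W.
All ideal ⇒ P_in = P_out, so I_supply = 568.77/480 = 1.18 A.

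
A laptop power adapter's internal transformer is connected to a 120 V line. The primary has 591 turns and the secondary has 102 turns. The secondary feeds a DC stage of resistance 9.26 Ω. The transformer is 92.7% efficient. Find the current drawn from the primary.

V_s = 120 × 102/591 = 20.711 V.
I_s = V_s/R = 20.711/9.26 = 2.2366 A.
P_out = V_s I_s = 20.711 × 2.2366 = 46.321 W.
P_in = P_out/η = 46.321/0.927 = 49.969 W.
I_p = P_in/V_p = 49.969/120 = 0.416 A.

I_p ≈ 0.416 A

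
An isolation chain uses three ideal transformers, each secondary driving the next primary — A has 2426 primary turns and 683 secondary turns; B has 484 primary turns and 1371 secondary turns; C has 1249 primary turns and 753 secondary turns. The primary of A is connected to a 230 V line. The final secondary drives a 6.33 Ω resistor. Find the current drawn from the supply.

After A: V = 230.00 × 683/2426 = 64.753 V.
After B: V = 64.753 × 1371/484 = 183.42 V.
After C: V = 183.42 × 753/1249 = 110.58 V.
I_load = 110.58/6.33 = 17.469 A, so P_out = 110.58 × 17.469 = 1931.8 W.
All ideal ⇒ P_in = P_out, so I_supply = 1931.8/230 = 8.40 A.

I_supply ≈ 8.40 A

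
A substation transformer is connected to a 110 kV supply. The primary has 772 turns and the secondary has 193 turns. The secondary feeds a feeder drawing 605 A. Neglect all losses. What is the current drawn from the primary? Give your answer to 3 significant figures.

For an ideal transformer I_p N_p = I_s N_s, so I_p = 605 × 193/772 = 151 A.

I_p ≈ 151 A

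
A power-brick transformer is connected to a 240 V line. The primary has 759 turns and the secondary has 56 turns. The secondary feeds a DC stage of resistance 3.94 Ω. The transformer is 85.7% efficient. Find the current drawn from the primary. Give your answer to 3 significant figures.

V_s = 240 × 56/759 = 17.708 V.
I_s = V_s/R = 17.708/3.94 = 4.4943 A.
P_out = V_s I_s = 17.708 × 4.4943 = 79.583 W.
P_in = P_out/η = 79.583/0.857 = 92.862 W.
I_p = P_in/V_p = 92.862/240 = 0.387 A.

I_p ≈ 0.387 A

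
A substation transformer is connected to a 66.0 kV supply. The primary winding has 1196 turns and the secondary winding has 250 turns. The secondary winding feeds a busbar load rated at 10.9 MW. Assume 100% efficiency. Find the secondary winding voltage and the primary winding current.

V_s ≈ 13800 V, I_p ≈ 165 A

V_s = V_p × N_s/N_p = 66000 × 250/1196 = 13796 V.
I_s = P/V_s = 1.09×10^7/13796 = 790.08 A.
I_p = I_s × N_s/N_p = 790.08 × 250/1196 = 165 A.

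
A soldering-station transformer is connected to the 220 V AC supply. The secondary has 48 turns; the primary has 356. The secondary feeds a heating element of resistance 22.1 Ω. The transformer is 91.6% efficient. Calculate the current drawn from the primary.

V_s = 220 × 48/356 = 29.663 V.
I_s = V_s/R = 29.663/22.1 = 1.3422 A.
P_out = V_s I_s = 29.663 × 1.3422 = 39.814 W.
P_in = P_out/η = 39.814/0.916 = 43.465 W.
I_p = P_in/V_p = 43.465/220 = 0.198 A.

I_p ≈ 0.198 A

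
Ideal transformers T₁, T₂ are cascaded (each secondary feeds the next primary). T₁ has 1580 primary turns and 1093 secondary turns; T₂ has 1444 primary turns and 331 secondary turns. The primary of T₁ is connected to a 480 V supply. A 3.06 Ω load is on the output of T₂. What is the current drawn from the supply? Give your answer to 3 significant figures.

Secondary of T₁: V = 480.00 × 1093/1580 = 332.05 V.
Secondary of T₂: V = 332.05 × 331/1444 = 76.114 V.
I_load = 76.114/3.06 = 24.874 A, so P_out = 76.114 × 24.874 = 1893.3 W.
All ideal ⇒ P_in = P_out, so I_supply = 1893.3/480 = 3.94 A.

I_supply ≈ 3.94 A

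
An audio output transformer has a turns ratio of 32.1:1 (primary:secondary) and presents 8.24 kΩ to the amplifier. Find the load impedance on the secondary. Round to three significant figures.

Z_s = Z_p/(N_p/N_s)² = 8240/32.1² = 8.00 Ω.

Z_s ≈ 8.00 Ω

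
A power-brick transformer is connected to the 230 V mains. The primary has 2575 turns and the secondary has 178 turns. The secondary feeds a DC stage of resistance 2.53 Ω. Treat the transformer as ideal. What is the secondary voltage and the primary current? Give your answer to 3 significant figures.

V_s = V_p × N_s/N_p = 230 × 178/2575 = 15.899 V.
I_s = V_s/R = 15.899/2.53 = 6.2842 A.
I_p = I_s × N_s/N_p = 6.2842 × 178/2575 = 0.434 A.

V_s ≈ 15.9 V, I_p ≈ 0.434 A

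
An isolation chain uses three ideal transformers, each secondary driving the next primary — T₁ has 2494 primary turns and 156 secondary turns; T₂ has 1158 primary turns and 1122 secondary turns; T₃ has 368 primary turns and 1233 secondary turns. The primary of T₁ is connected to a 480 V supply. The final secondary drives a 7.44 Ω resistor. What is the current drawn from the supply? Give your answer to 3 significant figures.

I_supply ≈ 2.66 A

After T₁: V = 480.00 × 156/2494 = 30.024 V.
After T₂: V = 30.024 × 1122/1158 = 29.091 V.
After T₃: V = 29.091 × 1233/368 = 97.470 V.
I_load = 97.470/7.44 = 13.101 A, so P_out = 97.470 × 13.101 = 1276.9 W.
All ideal ⇒ P_in = P_out, so I_supply = 1276.9/480 = 2.66 A.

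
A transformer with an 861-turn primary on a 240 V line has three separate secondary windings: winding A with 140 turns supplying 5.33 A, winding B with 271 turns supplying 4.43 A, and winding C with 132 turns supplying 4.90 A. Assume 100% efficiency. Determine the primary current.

I_p ≈ 3.01 A

V_A = 240 × 140/861 = 39.024 V; V_B = 240 × 271/861 = 75.540 V; V_C = 240 × 132/861 = 36.794 V.
P_out = V_A I_A + V_B I_B + V_C I_C = 39.024×5.33 + 75.540×4.43 + 36.794×4.90 = 208.00 + 334.64 + 180.29 = 722.94 W.
Ideal ⇒ P_in = P_out, so I_p = P_out/V_p = 722.94/240 = 3.01 A.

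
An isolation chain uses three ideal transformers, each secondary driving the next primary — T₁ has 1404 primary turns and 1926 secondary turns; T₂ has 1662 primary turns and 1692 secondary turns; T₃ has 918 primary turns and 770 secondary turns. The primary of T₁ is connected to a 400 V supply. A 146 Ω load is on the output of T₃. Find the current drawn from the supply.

After T₁: V = 400.00 × 1926/1404 = 548.72 V.
After T₂: V = 548.72 × 1692/1662 = 558.62 V.
After T₃: V = 558.62 × 770/918 = 468.56 V.
I_load = 468.56/146 = 3.2093 A, so P_out = 468.56 × 3.2093 = 1503.8 W.
All ideal ⇒ P_in = P_out, so I_supply = 1503.8/400 = 3.76 A.

I_supply ≈ 3.76 A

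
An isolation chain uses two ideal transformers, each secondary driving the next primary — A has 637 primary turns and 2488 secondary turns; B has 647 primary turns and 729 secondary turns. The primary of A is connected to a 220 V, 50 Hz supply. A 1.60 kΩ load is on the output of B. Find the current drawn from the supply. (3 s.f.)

I_supply ≈ 2.66 A

Secondary of A: V = 220.00 × 2488/637 = 859.28 V.
Secondary of B: V = 859.28 × 729/647 = 968.18 V.
I_load = 968.18/1600 = 0.60511 A, so P_out = 968.18 × 0.60511 = 585.86 W.
All ideal ⇒ P_in = P_out, so I_supply = 585.86/220 = 2.66 A.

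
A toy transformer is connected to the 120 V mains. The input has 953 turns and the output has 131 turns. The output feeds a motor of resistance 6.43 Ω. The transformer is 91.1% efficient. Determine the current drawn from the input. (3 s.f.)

V_out = 120 × 131/953 = 16.495 V.
I_out = V_out/R = 16.495/6.43 = 2.5654 A.
P_out = V_out I_out = 16.495 × 2.5654 = 42.316 W.
P_in = P_out/η = 42.316/0.911 = 46.450 W.
I_in = P_in/V_in = 46.450/120 = 0.387 A.

I_in ≈ 0.387 A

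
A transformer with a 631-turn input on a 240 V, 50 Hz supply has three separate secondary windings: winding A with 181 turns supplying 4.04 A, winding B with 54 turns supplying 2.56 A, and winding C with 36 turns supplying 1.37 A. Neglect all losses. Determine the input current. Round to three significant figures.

I_in ≈ 1.46 A

V_A = 240 × 181/631 = 68.843 V; V_B = 240 × 54/631 = 20.539 V; V_C = 240 × 36/631 = 13.693 V.
P_out = V_A I_A + V_B I_B + V_C I_C = 68.843×4.04 + 20.539×2.56 + 13.693×1.37 = 278.13 + 52.579 + 18.759 = 349.46 W.
Ideal ⇒ P_in = P_out, so I_in = P_out/V_in = 349.46/240 = 1.46 A.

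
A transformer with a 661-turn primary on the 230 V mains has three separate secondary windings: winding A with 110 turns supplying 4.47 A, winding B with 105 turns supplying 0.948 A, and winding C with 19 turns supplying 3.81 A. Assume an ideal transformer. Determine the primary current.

V_A = 230 × 110/661 = 38.275 V; V_B = 230 × 105/661 = 36.536 V; V_C = 230 × 19/661 = 6.6112 V.
P_out = V_A I_A + V_B I_B + V_C I_C = 38.275×4.47 + 36.536×0.948 + 6.6112×3.81 = 171.09 + 34.636 + 25.189 = 230.92 W.
Ideal ⇒ P_in = P_out, so I_p = P_out/V_p = 230.92/230 = 1.00 A.

I_p ≈ 1.00 A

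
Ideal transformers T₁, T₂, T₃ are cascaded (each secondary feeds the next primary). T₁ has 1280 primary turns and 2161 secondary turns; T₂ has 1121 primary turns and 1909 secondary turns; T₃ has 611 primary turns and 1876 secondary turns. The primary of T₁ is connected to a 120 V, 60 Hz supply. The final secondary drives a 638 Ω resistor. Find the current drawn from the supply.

I_supply ≈ 14.7 A

Secondary of T₁: V = 120.00 × 2161/1280 = 202.59 V.
Secondary of T₂: V = 202.59 × 1909/1121 = 345.01 V.
Secondary of T₃: V = 345.01 × 1876/611 = 1059.3 V.
I_load = 1059.3/638 = 1.6603 A, so P_out = 1059.3 × 1.6603 = 1758.8 W.
All ideal ⇒ P_in = P_out, so I_supply = 1758.8/120 = 14.7 A.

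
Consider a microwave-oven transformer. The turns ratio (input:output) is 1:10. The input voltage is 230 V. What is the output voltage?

V_out/V_in = N_out/N_in, so V_out = 230 × 10/1 = 2300 V.

V_out ≈ 2300 V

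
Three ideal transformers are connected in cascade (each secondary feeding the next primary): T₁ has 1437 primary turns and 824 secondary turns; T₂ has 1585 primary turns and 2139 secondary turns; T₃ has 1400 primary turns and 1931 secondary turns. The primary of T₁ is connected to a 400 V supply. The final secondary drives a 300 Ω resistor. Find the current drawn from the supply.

Secondary of T₁: V = 400.00 × 824/1437 = 229.37 V.
Secondary of T₂: V = 229.37 × 2139/1585 = 309.54 V.
Secondary of T₃: V = 309.54 × 1931/1400 = 426.94 V.
I_load = 426.94/300 = 1.4231 A, so P_out = 426.94 × 1.4231 = 607.59 W.
All ideal ⇒ P_in = P_out, so I_supply = 607.59/400 = 1.52 A.

I_supply ≈ 1.52 A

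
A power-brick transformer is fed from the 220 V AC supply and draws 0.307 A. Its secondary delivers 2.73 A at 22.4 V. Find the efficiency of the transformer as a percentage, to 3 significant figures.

P_in = 220 × 0.307 = 67.5400 W.
P_out = 22.4 × 2.73 = 61.1520 W.
η = P_out/P_in = 61.1520/67.5400 = 0.905.

η ≈ 90.5%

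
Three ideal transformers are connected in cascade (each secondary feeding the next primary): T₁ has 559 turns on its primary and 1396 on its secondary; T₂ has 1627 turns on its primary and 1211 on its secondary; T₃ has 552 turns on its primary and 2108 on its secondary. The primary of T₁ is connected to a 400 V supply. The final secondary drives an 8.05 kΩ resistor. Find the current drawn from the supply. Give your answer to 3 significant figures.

I_supply ≈ 2.50 A

After T₁: V = 400.00 × 1396/559 = 998.93 V.
After T₂: V = 998.93 × 1211/1627 = 743.52 V.
After T₃: V = 743.52 × 2108/552 = 2839.4 V.
I_load = 2839.4/8050 = 0.35272 A, so P_out = 2839.4 × 0.35272 = 1001.5 W.
All ideal ⇒ P_in = P_out, so I_supply = 1001.5/400 = 2.50 A.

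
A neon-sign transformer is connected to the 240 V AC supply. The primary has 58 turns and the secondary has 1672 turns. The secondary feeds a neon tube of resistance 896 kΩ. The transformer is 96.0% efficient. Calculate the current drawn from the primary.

V_s = 240 × 1672/58 = 6918.6 V.
I_s = V_s/R = 6918.6/896000 = 0.0077217 A.
P_out = V_s I_s = 6918.6 × 0.0077217 = 53.423 W.
P_in = P_out/η = 53.423/0.960 = 55.649 W.
I_p = P_in/V_p = 55.649/240 = 0.232 A.

I_p ≈ 0.232 A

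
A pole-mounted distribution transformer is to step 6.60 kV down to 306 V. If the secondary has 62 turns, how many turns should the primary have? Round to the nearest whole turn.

N_p/N_s = V_p/V_s, so N_p = 62 × 6600/306 = 1337.3 ≈ 1337 turns.

N_p = 1337 turns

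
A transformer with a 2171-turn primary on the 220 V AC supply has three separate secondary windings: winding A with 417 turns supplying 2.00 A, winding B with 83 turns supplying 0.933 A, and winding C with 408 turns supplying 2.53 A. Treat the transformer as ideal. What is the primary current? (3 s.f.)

V_A = 220 × 417/2171 = 42.257 V; V_B = 220 × 83/2171 = 8.4109 V; V_C = 220 × 408/2171 = 41.345 V.
P_out = V_A I_A + V_B I_B + V_C I_C = 42.257×2.00 + 8.4109×0.933 + 41.345×2.53 = 84.514 + 7.8473 + 104.60 = 196.96 W.
Ideal ⇒ P_in = P_out, so I_p = P_out/V_p = 196.96/220 = 0.895 A.

I_p ≈ 0.895 A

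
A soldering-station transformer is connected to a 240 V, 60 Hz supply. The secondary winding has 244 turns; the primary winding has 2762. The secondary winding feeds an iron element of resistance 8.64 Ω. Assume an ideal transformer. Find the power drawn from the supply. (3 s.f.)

V_s = V_p × N_s/N_p = 240 × 244/2762 = 21.202 V.
I_s = V_s/R = 21.202/8.64 = 2.4539 A.
I_p = I_s × N_s/N_p = 2.4539 × 244/2762 = 0.21679 A.
P = V_p I_p = 240 × 0.21679 = 52.0 W.

P ≈ 52.0 W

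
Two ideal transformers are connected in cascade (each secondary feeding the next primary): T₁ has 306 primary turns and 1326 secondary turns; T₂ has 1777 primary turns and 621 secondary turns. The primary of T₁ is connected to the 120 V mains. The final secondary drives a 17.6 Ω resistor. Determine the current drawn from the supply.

I_supply ≈ 15.6 A

Secondary of T₁: V = 120.00 × 1326/306 = 520.00 V.
Secondary of T₂: V = 520.00 × 621/1777 = 181.72 V.
I_load = 181.72/17.6 = 10.325 A, so P_out = 181.72 × 10.325 = 1876.3 W.
All ideal ⇒ P_in = P_out, so I_supply = 1876.3/120 = 15.6 A.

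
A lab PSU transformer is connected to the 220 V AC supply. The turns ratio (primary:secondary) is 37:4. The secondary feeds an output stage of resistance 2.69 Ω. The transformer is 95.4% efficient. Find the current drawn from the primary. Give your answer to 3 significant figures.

V_s = 220 × 4/37 = 23.784 V.
I_s = V_s/R = 23.784/2.69 = 8.8416 A.
P_out = V_s I_s = 23.784 × 8.8416 = 210.29 W.
P_in = P_out/η = 210.29/0.954 = 220.43 W.
I_p = P_in/V_p = 220.43/220 = 1.00 A.

I_p ≈ 1.00 A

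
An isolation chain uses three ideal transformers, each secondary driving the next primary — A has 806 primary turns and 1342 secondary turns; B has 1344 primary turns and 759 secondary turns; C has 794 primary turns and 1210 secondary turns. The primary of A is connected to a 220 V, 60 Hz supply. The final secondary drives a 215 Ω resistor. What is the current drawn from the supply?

After A: V = 220.00 × 1342/806 = 366.30 V.
After B: V = 366.30 × 759/1344 = 206.86 V.
After C: V = 206.86 × 1210/794 = 315.24 V.
I_load = 315.24/215 = 1.4663 A, so P_out = 315.24 × 1.4663 = 462.23 W.
All ideal ⇒ P_in = P_out, so I_supply = 462.23/220 = 2.10 A.

I_supply ≈ 2.10 A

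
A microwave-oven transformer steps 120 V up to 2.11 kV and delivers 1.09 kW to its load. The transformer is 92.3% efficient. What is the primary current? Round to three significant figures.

P_in = P_out/η = 1090/0.923 = 1180.9 W.
I_p = P_in/V_p = 1180.9/120 = 9.84 A.

I_p ≈ 9.84 A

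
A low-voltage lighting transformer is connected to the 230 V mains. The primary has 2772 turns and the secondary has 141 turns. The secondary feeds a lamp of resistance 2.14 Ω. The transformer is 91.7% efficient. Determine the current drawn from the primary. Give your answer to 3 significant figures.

I_p ≈ 0.303 A

V_s = 230 × 141/2772 = 11.699 V.
I_s = V_s/R = 11.699/2.14 = 5.4669 A.
P_out = V_s I_s = 11.699 × 5.4669 = 63.958 W.
P_in = P_out/η = 63.958/0.917 = 69.747 W.
I_p = P_in/V_p = 69.747/230 = 0.303 A.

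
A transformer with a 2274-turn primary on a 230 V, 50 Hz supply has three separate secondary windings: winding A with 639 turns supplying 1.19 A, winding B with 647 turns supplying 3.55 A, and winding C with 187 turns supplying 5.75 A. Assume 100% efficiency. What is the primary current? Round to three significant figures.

I_p ≈ 1.82 A

V_A = 230 × 639/2274 = 64.631 V; V_B = 230 × 647/2274 = 65.440 V; V_C = 230 × 187/2274 = 18.914 V.
P_out = V_A I_A + V_B I_B + V_C I_C = 64.631×1.19 + 65.440×3.55 + 18.914×5.75 = 76.910 + 232.31 + 108.75 = 417.98 W.
Ideal ⇒ P_in = P_out, so I_p = P_out/V_p = 417.98/230 = 1.82 A.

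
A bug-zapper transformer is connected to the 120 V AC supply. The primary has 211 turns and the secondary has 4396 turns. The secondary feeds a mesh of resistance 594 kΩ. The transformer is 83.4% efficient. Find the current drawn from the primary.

V_s = 120 × 4396/211 = 2500.1 V.
I_s = V_s/R = 2500.1/594000 = 0.0042089 A.
P_out = V_s I_s = 2500.1 × 0.0042089 = 10.523 W.
P_in = P_out/η = 10.523/0.834 = 12.617 W.
I_p = P_in/V_p = 12.617/120 = 0.105 A.

I_p ≈ 0.105 A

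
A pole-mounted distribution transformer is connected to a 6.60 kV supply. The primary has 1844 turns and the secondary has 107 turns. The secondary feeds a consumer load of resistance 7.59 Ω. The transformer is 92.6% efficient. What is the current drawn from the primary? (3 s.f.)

V_s = 6600 × 107/1844 = 382.97 V.
I_s = V_s/R = 382.97/7.59 = 50.457 A.
P_out = V_s I_s = 382.97 × 50.457 = 19324 W.
P_in = P_out/η = 19324/0.926 = 20868 W.
I_p = P_in/V_p = 20868/6600 = 3.16 A.

I_p ≈ 3.16 A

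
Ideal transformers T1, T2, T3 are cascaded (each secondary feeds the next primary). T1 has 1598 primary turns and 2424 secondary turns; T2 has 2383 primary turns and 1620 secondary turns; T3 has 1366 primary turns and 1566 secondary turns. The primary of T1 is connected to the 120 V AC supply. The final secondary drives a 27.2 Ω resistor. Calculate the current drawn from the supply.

After T1: V = 120.00 × 2424/1598 = 182.03 V.
After T2: V = 182.03 × 1620/2383 = 123.75 V.
After T3: V = 123.75 × 1566/1366 = 141.86 V.
I_load = 141.86/27.2 = 5.2156 A, so P_out = 141.86 × 5.2156 = 739.89 W.
All ideal ⇒ P_in = P_out, so I_supply = 739.89/120 = 6.17 A.

I_supply ≈ 6.17 A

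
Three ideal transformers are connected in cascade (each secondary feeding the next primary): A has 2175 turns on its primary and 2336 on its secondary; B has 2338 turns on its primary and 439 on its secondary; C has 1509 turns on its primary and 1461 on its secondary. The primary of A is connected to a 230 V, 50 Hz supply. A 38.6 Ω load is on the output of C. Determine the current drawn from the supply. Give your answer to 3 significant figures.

I_supply ≈ 0.227 A

Secondary of A: V = 230.00 × 2336/2175 = 247.03 V.
Secondary of B: V = 247.03 × 439/2338 = 46.383 V.
Secondary of C: V = 46.383 × 1461/1509 = 44.908 V.
I_load = 44.908/38.6 = 1.1634 A, so P_out = 44.908 × 1.1634 = 52.247 W.
All ideal ⇒ P_in = P_out, so I_supply = 52.247/230 = 0.227 A.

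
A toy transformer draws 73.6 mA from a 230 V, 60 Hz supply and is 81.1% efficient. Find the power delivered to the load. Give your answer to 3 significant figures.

P_out ≈ 13.7 W

P_in = V_p I_p = 230 × 0.0736 = 16.928 W.
P_out = η P_in = 0.811 × 16.928 = 13.7 W.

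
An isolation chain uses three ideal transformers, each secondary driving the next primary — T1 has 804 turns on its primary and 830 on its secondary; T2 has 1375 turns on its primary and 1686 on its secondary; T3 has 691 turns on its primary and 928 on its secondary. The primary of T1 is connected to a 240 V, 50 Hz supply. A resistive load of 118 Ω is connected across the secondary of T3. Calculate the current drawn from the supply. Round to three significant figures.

I_supply ≈ 5.88 A

After T1: V = 240.00 × 830/804 = 247.76 V.
After T2: V = 247.76 × 1686/1375 = 303.80 V.
After T3: V = 303.80 × 928/691 = 408.00 V.
I_load = 408.00/118 = 3.4576 A, so P_out = 408.00 × 3.4576 = 1410.7 W.
All ideal ⇒ P_in = P_out, so I_supply = 1410.7/240 = 5.88 A.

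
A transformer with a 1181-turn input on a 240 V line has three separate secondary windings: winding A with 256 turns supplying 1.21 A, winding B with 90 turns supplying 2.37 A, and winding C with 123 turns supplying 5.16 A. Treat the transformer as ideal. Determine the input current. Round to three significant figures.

I_in ≈ 0.980 A

V_A = 240 × 256/1181 = 52.024 V; V_B = 240 × 90/1181 = 18.290 V; V_C = 240 × 123/1181 = 24.996 V.
P_out = V_A I_A + V_B I_B + V_C I_C = 52.024×1.21 + 18.290×2.37 + 24.996×5.16 = 62.949 + 43.346 + 128.98 = 235.27 W.
Ideal ⇒ P_in = P_out, so I_in = P_out/V_in = 235.27/240 = 0.980 A.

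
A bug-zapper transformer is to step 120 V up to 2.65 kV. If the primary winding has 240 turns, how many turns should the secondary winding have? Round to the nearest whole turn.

N_s/N_p = V_s/V_p, so N_s = 240 × 2650/120 = 5300.0 ≈ 5300 turns.

N_s = 5300 turns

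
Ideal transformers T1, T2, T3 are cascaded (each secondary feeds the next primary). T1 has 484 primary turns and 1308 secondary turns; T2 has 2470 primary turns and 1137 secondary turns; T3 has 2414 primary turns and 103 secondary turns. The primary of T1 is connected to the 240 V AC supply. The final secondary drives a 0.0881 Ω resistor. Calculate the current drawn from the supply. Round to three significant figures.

Secondary of T1: V = 240.00 × 1308/484 = 648.60 V.
Secondary of T2: V = 648.60 × 1137/2470 = 298.56 V.
Secondary of T3: V = 298.56 × 103/2414 = 12.739 V.
I_load = 12.739/0.0881 = 144.60 A, so P_out = 12.739 × 144.60 = 1842.0 W.
All ideal ⇒ P_in = P_out, so I_supply = 1842.0/240 = 7.68 A.

I_supply ≈ 7.68 A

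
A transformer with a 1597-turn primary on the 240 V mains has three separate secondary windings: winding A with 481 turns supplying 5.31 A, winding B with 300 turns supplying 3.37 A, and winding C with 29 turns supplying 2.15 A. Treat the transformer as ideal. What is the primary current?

I_p ≈ 2.27 A

V_A = 240 × 481/1597 = 72.286 V; V_B = 240 × 300/1597 = 45.085 V; V_C = 240 × 29/1597 = 4.3582 V.
P_out = V_A I_A + V_B I_B + V_C I_C = 72.286×5.31 + 45.085×3.37 + 4.3582×2.15 = 383.84 + 151.93 + 9.3701 = 545.14 W.
Ideal ⇒ P_in = P_out, so I_p = P_out/V_p = 545.14/240 = 2.27 A.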